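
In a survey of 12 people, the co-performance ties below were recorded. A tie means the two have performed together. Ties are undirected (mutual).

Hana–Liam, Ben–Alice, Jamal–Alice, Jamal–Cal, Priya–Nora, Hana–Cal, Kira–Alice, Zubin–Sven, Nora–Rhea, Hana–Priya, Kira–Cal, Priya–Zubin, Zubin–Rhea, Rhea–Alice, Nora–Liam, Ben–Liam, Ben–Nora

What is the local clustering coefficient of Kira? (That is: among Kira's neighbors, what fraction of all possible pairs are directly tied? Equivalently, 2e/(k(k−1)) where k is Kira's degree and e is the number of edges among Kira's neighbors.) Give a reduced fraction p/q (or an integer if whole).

0

Kira's neighbors: Alice and Cal (k = 2).
Possible neighbor pairs: C(2,2) = 1. Edges among them: none → e = 0.
Clustering(Kira) = 0/1.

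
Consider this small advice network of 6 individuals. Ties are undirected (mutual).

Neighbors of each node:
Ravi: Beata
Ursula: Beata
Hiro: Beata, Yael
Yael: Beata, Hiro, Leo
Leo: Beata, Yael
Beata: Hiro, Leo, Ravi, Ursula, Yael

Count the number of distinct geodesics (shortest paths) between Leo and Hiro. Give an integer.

2

The shortest distance is 2. The length-2 paths are: Leo–Beata–Hiro; Leo–Yael–Hiro.
That gives 2 distinct shortest paths.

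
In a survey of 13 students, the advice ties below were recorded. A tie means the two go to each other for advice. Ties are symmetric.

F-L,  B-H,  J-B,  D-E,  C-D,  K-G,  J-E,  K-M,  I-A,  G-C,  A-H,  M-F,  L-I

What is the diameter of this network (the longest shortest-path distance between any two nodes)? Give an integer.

6

Eccentricity of each node (its greatest distance to any other): A:6, B:6, C:6, D:6, E:6, F:6, G:6, H:6, I:6, J:6, K:6, L:6, M:6.
The maximum eccentricity is 6, realized for instance by the pair E–F via E – D – C – G – K – M – F. So the diameter is 6.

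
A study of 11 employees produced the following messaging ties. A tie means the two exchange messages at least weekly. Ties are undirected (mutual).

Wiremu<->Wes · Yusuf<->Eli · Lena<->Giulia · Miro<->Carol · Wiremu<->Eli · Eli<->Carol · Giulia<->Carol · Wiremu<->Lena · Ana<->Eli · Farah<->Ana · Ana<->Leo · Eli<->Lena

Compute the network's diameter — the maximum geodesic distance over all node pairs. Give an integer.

Eccentricity of each node (its greatest distance to any other): Ana:3, Carol:3, Eli:2, Farah:4, Giulia:4, Lena:3, Leo:4, Miro:4, Wes:4, Wiremu:3, Yusuf:3.
The maximum eccentricity is 4, realized for instance by the pair Giulia–Leo via Giulia – Carol – Eli – Ana – Leo. So the diameter is 4.

4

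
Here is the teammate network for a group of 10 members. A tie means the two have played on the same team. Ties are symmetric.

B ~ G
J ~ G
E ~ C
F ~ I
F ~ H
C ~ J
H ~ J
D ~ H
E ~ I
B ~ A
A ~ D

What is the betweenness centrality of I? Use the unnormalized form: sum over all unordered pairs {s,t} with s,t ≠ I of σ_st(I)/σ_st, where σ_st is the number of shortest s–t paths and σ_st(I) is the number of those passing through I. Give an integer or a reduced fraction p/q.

Pairs whose geodesics pass through I — F–C: 1/2; F–E: 1; H–E: 1/2; D–E: 1/2; A–E: 1/3.
All other pairs contribute 0.
Summing the contributions gives betweenness(I) = 17/6.

17/6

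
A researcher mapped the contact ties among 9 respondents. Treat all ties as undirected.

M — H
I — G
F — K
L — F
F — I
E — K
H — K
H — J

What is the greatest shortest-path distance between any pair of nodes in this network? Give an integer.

Eccentricity of each node (its greatest distance to any other): E:4, F:3, G:5, H:4, I:4, J:5, K:3, L:4, M:5.
The maximum eccentricity is 5, realized for instance by the pair G–J via G – I – F – K – H – J. So the diameter is 5.

5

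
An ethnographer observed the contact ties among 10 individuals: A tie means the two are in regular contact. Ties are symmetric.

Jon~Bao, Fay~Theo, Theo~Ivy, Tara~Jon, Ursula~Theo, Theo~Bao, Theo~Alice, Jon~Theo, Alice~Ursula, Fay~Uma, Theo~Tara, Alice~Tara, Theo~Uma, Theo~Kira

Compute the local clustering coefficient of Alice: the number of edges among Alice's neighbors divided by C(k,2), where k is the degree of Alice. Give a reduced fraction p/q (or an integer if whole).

Alice's neighbors: Tara, Theo, and Ursula (k = 3).
Possible neighbor pairs: C(3,2) = 3. Edges among them: Tara–Theo, Theo–Ursula → e = 2.
Clustering(Alice) = 2/3.

2/3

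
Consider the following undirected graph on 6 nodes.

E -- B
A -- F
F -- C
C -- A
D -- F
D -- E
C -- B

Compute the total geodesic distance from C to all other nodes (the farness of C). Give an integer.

Distances from C: A:1, B:1, D:2, E:2, F:1.
Sum = 1 + 1 + 2 + 2 + 1 = 7.

7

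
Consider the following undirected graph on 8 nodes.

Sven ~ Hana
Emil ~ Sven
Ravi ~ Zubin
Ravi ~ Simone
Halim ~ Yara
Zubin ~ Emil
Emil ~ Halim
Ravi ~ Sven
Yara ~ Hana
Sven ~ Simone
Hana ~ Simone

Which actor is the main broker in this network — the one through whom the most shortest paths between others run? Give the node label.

Unnormalized betweenness of each node: Emil:16/3, Halim:2, Hana:7/2, Ravi:13/6, Simone:4/3, Sven:31/6, Yara:3/2, Zubin:1.
Emil has the largest value, 16/3, making it the main broker — the node through which the most shortest paths run.

Emil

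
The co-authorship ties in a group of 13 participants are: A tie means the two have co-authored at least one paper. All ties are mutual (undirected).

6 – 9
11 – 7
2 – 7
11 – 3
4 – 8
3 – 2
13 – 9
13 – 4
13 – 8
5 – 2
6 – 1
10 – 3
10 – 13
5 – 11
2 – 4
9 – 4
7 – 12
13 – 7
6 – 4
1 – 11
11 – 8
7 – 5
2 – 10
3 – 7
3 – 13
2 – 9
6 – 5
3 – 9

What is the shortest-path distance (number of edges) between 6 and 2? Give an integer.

One shortest route is 6 – 4 – 2, which uses 2 edges, and 6 and 2 are not directly tied, so nothing shorter exists. So d(6,2) = 2.

2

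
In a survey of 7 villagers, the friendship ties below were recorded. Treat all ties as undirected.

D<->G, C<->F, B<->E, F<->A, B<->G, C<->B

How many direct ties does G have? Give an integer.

G is directly tied to B and D. That is 2 neighbors, so the degree of G is 2.

2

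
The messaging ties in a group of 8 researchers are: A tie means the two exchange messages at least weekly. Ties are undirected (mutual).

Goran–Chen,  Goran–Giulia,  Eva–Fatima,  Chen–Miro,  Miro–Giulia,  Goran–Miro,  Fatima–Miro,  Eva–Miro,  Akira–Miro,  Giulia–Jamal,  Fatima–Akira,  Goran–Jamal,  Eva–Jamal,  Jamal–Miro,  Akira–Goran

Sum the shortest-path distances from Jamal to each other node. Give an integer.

Distances from Jamal: Akira:2, Chen:2, Eva:1, Fatima:2, Giulia:1, Goran:1, Miro:1.
Sum = 2 + 2 + 1 + 2 + 1 + 1 + 1 = 10.

10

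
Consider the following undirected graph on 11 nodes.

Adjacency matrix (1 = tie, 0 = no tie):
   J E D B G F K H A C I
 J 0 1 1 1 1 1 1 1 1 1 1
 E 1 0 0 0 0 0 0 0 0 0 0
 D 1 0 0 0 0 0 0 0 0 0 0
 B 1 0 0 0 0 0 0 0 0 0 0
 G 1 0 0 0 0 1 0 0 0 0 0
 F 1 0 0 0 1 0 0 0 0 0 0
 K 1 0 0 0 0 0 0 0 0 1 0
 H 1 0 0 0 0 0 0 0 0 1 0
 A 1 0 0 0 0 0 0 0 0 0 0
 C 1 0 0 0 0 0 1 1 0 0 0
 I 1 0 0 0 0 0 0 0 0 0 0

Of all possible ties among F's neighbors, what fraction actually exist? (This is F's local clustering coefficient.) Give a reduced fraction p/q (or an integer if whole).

F's neighbors: G and J (k = 2).
Possible neighbor pairs: C(2,2) = 1. Edges among them: G–J → e = 1.
Clustering(F) = 1/1.

1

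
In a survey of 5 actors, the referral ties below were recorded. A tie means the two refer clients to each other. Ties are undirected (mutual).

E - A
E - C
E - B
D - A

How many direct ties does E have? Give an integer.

3

E is directly tied to A, B, and C. That is 3 neighbors, so the degree of E is 3.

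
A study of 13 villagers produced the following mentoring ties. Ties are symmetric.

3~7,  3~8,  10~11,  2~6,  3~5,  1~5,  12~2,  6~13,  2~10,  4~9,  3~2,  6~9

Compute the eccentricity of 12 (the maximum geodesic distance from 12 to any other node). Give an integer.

Distances from 12: 1:4, 2:1, 3:2, 4:4, 5:3, 6:2, 7:3, 8:3, 9:3, 10:2, 11:3, 13:3.
The largest is 4 (to 1 and 4), so the eccentricity of 12 is 4.

4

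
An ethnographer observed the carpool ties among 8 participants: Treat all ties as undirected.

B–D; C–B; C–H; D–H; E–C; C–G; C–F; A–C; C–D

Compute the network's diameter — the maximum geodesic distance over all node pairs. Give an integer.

2

Eccentricity of each node (its greatest distance to any other): A:2, B:2, C:1, D:2, E:2, F:2, G:2, H:2.
The maximum eccentricity is 2, realized for instance by the pair B–E via B – C – E. So the diameter is 2.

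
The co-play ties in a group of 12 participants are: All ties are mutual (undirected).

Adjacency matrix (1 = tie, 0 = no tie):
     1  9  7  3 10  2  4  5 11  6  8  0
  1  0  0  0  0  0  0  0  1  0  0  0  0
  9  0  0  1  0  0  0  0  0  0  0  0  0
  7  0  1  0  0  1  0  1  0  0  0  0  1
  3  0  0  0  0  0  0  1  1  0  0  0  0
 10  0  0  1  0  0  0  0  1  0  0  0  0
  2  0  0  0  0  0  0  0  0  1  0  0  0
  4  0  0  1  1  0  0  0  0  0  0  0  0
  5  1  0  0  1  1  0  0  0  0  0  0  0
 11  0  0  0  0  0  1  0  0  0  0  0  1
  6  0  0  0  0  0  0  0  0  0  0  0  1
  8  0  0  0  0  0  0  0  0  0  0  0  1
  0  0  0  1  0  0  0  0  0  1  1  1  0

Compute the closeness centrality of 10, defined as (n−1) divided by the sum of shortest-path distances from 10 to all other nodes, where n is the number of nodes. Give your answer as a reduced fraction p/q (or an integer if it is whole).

Distances from 10: 0:2, 1:2, 2:4, 3:2, 4:2, 5:1, 6:3, 7:1, 8:3, 9:2, 11:3. Sum = 25.
n = 12, so closeness = 11/25.

11/25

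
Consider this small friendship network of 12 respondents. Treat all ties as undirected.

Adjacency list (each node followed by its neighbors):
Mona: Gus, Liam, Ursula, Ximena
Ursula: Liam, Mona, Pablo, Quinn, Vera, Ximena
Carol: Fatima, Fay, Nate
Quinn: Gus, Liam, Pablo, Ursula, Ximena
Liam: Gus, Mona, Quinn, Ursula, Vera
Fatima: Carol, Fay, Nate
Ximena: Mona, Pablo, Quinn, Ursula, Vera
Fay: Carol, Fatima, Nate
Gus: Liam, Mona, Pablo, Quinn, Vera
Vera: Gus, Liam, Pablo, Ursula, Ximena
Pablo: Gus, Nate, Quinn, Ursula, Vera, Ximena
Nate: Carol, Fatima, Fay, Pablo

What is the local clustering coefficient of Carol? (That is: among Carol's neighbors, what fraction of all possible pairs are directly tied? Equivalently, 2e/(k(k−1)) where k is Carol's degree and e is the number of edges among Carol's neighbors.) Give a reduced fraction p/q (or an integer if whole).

1

Carol's neighbors: Fatima, Fay, and Nate (k = 3).
Possible neighbor pairs: C(3,2) = 3. Edges among them: Fatima–Fay, Fatima–Nate, Fay–Nate → e = 3.
Clustering(Carol) = 3/3 = 1.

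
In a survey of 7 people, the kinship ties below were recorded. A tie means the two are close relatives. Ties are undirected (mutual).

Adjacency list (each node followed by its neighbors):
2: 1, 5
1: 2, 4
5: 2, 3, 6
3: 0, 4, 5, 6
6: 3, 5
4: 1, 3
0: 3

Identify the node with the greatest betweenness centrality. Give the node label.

3

Unnormalized betweenness of each node: 0:0, 1:1, 2:3/2, 3:15/2, 4:5/2, 5:7/2, 6:0.
3 has the largest value, 15/2, making it the main broker — the node through which the most shortest paths run.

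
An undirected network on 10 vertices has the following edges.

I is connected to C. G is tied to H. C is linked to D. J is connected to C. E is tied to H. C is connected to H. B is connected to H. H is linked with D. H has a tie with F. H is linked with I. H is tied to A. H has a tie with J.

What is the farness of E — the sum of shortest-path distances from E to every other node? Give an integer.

Distances from E: A:2, B:2, C:2, D:2, F:2, G:2, H:1, I:2, J:2.
Sum = 2 + 2 + 2 + 2 + 2 + 2 + 1 + 2 + 2 = 17.

17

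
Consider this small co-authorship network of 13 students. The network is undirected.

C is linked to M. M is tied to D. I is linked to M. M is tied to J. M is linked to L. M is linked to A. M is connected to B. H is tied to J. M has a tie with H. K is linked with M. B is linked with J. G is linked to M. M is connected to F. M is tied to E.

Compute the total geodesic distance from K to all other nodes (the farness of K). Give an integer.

Distances from K: A:2, B:2, C:2, D:2, E:2, F:2, G:2, H:2, I:2, J:2, L:2, M:1.
Sum = 2 + 2 + 2 + 2 + 2 + 2 + 2 + 2 + 2 + 2 + 2 + 1 = 23.

23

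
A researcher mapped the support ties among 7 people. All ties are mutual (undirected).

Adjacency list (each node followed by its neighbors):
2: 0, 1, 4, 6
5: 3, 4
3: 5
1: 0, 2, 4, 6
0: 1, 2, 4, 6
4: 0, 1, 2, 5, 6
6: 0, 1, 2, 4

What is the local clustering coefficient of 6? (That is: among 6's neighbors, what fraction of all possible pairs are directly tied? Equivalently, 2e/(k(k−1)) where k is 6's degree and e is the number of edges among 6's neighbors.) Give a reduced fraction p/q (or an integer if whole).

6's neighbors: 0, 1, 2, and 4 (k = 4).
Possible neighbor pairs: C(4,2) = 6. Edges among them: 0–1, 0–2, 0–4, 1–2, 1–4, 2–4 → e = 6.
Clustering(6) = 6/6 = 1.

1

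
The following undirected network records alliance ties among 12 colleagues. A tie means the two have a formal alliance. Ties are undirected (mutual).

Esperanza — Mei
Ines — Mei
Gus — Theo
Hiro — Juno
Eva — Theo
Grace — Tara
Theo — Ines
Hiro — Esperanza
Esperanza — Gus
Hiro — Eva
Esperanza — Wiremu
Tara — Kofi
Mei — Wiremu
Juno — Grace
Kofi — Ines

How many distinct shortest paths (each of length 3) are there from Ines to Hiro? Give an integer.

The shortest distance is 3. The length-3 paths are: Ines–Mei–Esperanza–Hiro; Ines–Theo–Eva–Hiro.
That gives 2 distinct shortest paths.

2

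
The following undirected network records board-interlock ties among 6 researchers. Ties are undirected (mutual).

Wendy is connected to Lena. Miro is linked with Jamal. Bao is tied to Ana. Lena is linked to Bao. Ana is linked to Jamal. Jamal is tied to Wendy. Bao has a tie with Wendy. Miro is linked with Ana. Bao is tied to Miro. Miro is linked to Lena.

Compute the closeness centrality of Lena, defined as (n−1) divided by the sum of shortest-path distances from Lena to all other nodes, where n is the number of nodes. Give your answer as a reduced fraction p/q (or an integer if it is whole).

5/7

Distances from Lena: Ana:2, Bao:1, Jamal:2, Miro:1, Wendy:1. Sum = 7.
n = 6, so closeness = 5/7.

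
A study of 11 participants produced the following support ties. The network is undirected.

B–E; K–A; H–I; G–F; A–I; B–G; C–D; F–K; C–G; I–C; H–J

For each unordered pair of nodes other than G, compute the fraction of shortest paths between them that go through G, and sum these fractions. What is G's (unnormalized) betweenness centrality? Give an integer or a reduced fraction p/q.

41/2

Pairs whose geodesics pass through G — J–E: 1; J–F: 1/2; J–B: 1; E–K: 1; E–I: 1; E–F: 1; E–H: 1; E–A: 2/2; E–C: 1; E–D: 1; K–C: 1/2; K–B: 1; K–D: 1/2; I–F: 1/2 … (+9 more pairs).
All other pairs contribute 0.
Summing the contributions gives betweenness(G) = 41/2.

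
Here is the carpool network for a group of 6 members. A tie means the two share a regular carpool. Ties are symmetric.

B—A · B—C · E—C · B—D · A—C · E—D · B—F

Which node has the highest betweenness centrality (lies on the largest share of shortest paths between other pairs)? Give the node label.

B

Unnormalized betweenness of each node: A:0, B:11/2, C:2, D:1, E:1/2, F:0.
B has the largest value, 11/2, making it the main broker — the node through which the most shortest paths run.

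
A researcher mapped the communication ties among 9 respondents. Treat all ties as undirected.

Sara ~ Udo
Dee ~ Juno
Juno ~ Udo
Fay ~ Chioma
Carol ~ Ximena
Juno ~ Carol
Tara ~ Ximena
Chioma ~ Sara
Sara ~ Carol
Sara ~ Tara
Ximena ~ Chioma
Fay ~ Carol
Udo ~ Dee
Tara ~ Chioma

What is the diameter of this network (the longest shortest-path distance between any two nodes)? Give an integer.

3

Eccentricity of each node (its greatest distance to any other): Carol:2, Chioma:3, Dee:3, Fay:3, Juno:3, Sara:2, Tara:3, Udo:3, Ximena:3.
The maximum eccentricity is 3, realized for instance by the pair Dee–Fay via Dee – Juno – Carol – Fay. So the diameter is 3.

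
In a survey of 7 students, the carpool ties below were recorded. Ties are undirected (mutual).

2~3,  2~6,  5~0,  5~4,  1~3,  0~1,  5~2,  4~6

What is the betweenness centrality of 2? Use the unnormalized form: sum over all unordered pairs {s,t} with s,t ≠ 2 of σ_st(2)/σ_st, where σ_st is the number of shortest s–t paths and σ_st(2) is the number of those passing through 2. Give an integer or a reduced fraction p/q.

5

Pairs whose geodesics pass through 2 — 3–5: 1; 3–4: 2/2; 3–6: 1; 1–6: 1; 0–6: 1/2; 5–6: 1/2.
All other pairs contribute 0.
Summing the contributions gives betweenness(2) = 5.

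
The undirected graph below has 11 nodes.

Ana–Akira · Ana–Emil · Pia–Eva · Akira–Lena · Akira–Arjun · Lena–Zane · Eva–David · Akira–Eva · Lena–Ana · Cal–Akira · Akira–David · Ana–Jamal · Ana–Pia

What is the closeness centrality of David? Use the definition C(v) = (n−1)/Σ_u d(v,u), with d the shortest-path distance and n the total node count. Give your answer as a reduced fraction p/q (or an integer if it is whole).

Distances from David: Akira:1, Ana:2, Arjun:2, Cal:2, Emil:3, Eva:1, Jamal:3, Lena:2, Pia:2, Zane:3. Sum = 21.
n = 11, so closeness = 10/21.

10/21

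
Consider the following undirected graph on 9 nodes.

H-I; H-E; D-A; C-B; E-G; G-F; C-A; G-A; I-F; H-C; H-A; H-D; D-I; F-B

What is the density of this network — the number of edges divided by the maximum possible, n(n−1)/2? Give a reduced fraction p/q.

7/18

There are 14 edges and 9 nodes, so the maximum possible is C(9,2) = 36.
Density = 14/36 = 7/18.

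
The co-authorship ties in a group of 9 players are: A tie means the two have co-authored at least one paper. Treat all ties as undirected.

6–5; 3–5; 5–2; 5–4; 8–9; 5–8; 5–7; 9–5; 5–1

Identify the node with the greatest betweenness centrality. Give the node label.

Unnormalized betweenness of each node: 1:0, 2:0, 3:0, 4:0, 5:27, 6:0, 7:0, 8:0, 9:0.
5 has the largest value, 27, making it the main broker — the node through which the most shortest paths run.

5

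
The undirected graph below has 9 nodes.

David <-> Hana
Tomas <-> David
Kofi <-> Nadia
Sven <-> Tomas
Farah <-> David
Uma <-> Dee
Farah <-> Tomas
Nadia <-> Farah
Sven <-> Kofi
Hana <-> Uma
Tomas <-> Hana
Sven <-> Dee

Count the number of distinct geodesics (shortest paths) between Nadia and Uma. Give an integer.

The shortest distance is 4. The length-4 paths are: Nadia–Kofi–Sven–Dee–Uma; Nadia–Farah–David–Hana–Uma; Nadia–Farah–Tomas–Hana–Uma.
That gives 3 distinct shortest paths.

3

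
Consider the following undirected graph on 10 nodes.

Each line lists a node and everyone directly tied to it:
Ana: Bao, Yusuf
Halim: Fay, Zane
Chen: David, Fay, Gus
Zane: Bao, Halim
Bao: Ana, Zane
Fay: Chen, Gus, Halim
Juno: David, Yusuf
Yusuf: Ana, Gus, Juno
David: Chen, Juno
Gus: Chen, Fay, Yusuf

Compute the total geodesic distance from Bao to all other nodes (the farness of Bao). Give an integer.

23

Distances from Bao: Ana:1, Chen:4, David:4, Fay:3, Gus:3, Halim:2, Juno:3, Yusuf:2, Zane:1.
Sum = 1 + 4 + 4 + 3 + 3 + 2 + 3 + 2 + 1 = 23.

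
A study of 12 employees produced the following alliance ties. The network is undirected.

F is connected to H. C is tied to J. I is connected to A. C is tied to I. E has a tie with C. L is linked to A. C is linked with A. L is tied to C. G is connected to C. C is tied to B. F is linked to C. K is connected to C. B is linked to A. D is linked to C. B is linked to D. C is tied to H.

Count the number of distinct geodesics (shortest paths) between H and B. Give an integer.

The shortest distance is 2, and the only length-2 path is H–C–B. So there is exactly 1 shortest path.

1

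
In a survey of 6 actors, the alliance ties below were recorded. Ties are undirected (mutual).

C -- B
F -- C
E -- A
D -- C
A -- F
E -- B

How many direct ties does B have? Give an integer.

B is directly tied to C and E. That is 2 neighbors, so the degree of B is 2.

2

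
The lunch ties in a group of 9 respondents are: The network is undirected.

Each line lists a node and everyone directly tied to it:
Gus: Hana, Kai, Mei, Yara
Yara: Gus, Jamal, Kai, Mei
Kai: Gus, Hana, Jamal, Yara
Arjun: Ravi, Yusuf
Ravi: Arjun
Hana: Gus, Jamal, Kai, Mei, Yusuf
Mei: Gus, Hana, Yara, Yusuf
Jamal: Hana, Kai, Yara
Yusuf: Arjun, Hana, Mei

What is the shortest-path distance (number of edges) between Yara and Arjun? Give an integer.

3

One shortest route is Yara – Mei – Yusuf – Arjun, which uses 3 edges, and at distance 2 from Yara we only reach {Hana, Yusuf}, which does not include Arjun. So d(Yara,Arjun) = 3.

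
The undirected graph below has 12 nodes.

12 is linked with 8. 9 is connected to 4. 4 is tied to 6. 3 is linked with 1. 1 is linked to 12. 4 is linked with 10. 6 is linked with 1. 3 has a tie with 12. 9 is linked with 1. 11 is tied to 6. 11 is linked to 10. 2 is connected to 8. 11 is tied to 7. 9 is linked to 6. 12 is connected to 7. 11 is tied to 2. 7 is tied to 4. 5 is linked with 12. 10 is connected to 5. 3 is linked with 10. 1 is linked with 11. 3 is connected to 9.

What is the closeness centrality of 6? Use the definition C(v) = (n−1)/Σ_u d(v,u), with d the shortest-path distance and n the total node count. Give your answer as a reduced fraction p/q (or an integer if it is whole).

Distances from 6: 1:1, 2:2, 3:2, 4:1, 5:3, 7:2, 8:3, 9:1, 10:2, 11:1, 12:2. Sum = 20.
n = 12, so closeness = 11/20.

11/20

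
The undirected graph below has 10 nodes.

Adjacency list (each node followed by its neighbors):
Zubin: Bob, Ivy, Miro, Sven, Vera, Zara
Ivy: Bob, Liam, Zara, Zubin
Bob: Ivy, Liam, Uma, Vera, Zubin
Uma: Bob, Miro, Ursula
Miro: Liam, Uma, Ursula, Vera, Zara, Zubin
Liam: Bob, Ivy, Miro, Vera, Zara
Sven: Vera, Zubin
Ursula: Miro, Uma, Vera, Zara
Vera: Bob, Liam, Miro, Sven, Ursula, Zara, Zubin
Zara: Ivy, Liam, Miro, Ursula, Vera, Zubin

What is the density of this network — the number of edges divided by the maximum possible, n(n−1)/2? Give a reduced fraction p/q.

8/15

There are 24 edges and 10 nodes, so the maximum possible is C(10,2) = 45.
Density = 24/45 = 8/15.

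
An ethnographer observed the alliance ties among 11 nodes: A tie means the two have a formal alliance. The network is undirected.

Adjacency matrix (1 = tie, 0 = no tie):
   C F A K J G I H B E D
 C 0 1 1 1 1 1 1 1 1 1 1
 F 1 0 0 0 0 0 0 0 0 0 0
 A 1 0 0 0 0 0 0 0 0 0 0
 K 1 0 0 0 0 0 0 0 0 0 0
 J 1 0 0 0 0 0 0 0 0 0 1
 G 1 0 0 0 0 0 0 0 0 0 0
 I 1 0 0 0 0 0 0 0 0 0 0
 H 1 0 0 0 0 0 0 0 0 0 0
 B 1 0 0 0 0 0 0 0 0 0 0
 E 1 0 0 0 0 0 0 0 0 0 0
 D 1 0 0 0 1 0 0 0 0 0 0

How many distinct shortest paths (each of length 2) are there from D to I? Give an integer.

1

The shortest distance is 2, and the only length-2 path is D–C–I. So there is exactly 1 shortest path.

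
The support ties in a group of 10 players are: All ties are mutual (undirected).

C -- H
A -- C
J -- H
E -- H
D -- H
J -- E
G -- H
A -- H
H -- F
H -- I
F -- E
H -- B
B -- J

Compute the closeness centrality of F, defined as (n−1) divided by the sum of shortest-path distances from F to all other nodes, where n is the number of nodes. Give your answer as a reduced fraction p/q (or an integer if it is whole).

9/16

Distances from F: A:2, B:2, C:2, D:2, E:1, G:2, H:1, I:2, J:2. Sum = 16.
n = 10, so closeness = 9/16.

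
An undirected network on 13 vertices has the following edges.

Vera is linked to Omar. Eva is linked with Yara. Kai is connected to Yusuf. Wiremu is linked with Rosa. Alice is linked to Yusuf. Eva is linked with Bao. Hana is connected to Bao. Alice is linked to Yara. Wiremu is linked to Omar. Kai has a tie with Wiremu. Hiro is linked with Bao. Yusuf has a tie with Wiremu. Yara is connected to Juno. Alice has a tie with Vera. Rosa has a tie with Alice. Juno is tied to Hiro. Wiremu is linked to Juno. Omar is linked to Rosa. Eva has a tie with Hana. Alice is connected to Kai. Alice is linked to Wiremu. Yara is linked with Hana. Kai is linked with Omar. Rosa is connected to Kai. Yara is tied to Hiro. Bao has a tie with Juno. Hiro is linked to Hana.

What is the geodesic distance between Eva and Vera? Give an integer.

3

One shortest route is Eva – Yara – Alice – Vera, which uses 3 edges, and at distance 2 from Eva we only reach {Alice, Hiro, Juno}, which does not include Vera. So d(Eva,Vera) = 3.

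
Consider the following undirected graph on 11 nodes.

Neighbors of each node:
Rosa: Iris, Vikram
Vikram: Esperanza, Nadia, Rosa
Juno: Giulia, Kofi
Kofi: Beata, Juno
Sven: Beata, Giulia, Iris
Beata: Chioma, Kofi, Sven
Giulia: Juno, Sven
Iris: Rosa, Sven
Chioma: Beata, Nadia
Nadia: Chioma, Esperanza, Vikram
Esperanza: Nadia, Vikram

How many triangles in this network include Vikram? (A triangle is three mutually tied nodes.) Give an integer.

1

Vikram's neighbors: Esperanza, Nadia, and Rosa.
Neighbor pairs that are themselves tied: Vikram–Esperanza–Nadia. Each forms one triangle with Vikram, for 1 in total.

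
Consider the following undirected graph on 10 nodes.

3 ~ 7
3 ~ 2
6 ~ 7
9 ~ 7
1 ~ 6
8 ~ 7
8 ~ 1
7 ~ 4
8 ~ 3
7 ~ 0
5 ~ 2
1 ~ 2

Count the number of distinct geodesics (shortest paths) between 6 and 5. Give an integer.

1

The shortest distance is 3, and the only length-3 path is 6–1–2–5. So there is exactly 1 shortest path.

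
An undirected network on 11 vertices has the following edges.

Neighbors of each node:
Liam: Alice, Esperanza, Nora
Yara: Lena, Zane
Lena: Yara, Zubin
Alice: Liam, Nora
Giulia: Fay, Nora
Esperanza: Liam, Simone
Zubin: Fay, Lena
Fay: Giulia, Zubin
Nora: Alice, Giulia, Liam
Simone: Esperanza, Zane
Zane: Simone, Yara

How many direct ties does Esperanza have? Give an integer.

2

Esperanza is directly tied to Liam and Simone. That is 2 neighbors, so the degree of Esperanza is 2.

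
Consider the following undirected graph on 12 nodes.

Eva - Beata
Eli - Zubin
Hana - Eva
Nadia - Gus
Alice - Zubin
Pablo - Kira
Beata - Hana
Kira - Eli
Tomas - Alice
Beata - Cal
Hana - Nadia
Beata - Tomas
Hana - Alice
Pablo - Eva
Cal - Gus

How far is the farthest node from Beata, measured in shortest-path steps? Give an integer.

Distances from Beata: Alice:2, Cal:1, Eli:4, Eva:1, Gus:2, Hana:1, Kira:3, Nadia:2, Pablo:2, Tomas:1, Zubin:3.
The largest is 4 (to Eli), so the eccentricity of Beata is 4.

4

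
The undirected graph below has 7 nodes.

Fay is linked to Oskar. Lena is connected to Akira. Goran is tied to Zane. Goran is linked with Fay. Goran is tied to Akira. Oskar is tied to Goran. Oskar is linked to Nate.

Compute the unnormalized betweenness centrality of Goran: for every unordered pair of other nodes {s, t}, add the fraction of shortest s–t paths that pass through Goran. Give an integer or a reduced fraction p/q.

11

Pairs whose geodesics pass through Goran — Akira–Zane: 1; Akira–Fay: 1; Akira–Oskar: 1; Akira–Nate: 1; Zane–Fay: 1; Zane–Oskar: 1; Zane–Nate: 1; Zane–Lena: 1; Fay–Lena: 1; Oskar–Lena: 1; Nate–Lena: 1.
All other pairs contribute 0.
Summing the contributions gives betweenness(Goran) = 11.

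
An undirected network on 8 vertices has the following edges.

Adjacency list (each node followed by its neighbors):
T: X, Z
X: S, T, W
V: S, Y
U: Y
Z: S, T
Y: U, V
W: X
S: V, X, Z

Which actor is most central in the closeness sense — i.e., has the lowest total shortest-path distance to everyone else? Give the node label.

Farness (sum of distances to all others) for each node — S:12, T:18, U:24, V:14, W:20, X:14, Y:18, Z:16.
The smallest farness is 12, for S, so S has the highest closeness.

S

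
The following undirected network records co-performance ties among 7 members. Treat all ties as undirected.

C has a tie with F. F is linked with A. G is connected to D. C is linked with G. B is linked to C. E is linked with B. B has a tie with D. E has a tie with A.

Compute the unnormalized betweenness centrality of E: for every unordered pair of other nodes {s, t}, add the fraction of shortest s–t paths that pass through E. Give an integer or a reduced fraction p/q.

2

Pairs whose geodesics pass through E — A–B: 1; A–D: 1.
All other pairs contribute 0.
Summing the contributions gives betweenness(E) = 2.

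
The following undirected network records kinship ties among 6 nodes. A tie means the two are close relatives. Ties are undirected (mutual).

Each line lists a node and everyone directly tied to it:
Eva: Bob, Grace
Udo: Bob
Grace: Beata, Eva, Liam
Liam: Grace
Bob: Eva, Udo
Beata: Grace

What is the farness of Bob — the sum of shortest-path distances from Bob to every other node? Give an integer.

10

Distances from Bob: Beata:3, Eva:1, Grace:2, Liam:3, Udo:1.
Sum = 3 + 1 + 2 + 3 + 1 = 10.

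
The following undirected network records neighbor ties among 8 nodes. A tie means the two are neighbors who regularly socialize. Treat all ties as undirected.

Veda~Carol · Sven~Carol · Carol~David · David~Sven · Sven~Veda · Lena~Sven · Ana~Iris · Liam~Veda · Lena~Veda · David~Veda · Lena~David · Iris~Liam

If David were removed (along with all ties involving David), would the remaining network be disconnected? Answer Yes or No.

No

Even without David, every remaining node can still reach every other (the residual graph is connected), so David is not a cut vertex.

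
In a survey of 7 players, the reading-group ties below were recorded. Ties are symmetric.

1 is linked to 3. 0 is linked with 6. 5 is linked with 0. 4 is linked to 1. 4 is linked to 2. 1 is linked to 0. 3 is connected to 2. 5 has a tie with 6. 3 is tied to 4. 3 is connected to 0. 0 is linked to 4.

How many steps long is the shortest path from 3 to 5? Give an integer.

2

One shortest route is 3 – 0 – 5, which uses 2 edges, and 3 and 5 are not directly tied, so nothing shorter exists. So d(3,5) = 2.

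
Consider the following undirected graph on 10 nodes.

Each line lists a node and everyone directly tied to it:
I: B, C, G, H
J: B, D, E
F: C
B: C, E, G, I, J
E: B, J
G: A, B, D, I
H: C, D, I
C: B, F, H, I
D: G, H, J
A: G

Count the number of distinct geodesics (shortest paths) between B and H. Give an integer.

The shortest distance is 2. The length-2 paths are: B–I–H; B–C–H.
That gives 2 distinct shortest paths.

2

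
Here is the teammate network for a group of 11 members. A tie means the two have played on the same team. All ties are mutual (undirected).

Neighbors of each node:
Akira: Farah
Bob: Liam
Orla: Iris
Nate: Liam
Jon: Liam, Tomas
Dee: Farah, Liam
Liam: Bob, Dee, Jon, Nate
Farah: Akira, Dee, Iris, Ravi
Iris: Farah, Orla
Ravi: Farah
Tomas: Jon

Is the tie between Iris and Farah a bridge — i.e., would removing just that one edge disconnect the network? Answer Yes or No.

Without the Iris–Farah edge there is no alternate route between Iris and Farah, so the network disconnects. It is a bridge.

Yes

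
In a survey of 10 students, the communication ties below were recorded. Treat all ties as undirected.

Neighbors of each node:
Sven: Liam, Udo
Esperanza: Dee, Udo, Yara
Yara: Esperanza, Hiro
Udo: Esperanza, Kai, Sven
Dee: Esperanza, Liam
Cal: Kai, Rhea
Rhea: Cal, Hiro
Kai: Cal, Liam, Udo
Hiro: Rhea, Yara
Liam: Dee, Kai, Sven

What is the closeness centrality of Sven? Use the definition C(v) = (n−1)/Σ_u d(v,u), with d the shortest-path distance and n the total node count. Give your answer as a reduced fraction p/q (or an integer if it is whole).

Distances from Sven: Cal:3, Dee:2, Esperanza:2, Hiro:4, Kai:2, Liam:1, Rhea:4, Udo:1, Yara:3. Sum = 22.
n = 10, so closeness = 9/22.

9/22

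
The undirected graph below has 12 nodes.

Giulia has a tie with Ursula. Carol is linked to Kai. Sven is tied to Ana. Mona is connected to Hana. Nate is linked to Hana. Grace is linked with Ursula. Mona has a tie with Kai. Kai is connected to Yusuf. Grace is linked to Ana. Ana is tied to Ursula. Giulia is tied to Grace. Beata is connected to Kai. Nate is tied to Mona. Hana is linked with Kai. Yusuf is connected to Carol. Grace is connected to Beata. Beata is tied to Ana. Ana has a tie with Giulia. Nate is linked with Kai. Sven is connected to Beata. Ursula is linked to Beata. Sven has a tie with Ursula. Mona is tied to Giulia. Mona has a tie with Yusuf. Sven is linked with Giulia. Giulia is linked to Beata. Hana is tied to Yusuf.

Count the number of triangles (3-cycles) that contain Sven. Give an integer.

6

Sven's neighbors: Ana, Beata, Giulia, and Ursula.
Neighbor pairs that are themselves tied: Sven–Ana–Beata; Sven–Ana–Giulia; Sven–Ana–Ursula; Sven–Beata–Giulia; Sven–Beata–Ursula; Sven–Giulia–Ursula. Each forms one triangle with Sven, for 6 in total.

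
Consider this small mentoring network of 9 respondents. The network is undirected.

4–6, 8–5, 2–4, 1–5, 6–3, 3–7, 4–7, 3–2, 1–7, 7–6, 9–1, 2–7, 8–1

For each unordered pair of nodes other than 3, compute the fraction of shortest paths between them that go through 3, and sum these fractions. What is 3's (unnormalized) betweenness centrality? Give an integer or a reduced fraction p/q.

1/3

Pairs whose geodesics pass through 3 — 6–2: 1/3.
All other pairs contribute 0.
Summing the contributions gives betweenness(3) = 1/3.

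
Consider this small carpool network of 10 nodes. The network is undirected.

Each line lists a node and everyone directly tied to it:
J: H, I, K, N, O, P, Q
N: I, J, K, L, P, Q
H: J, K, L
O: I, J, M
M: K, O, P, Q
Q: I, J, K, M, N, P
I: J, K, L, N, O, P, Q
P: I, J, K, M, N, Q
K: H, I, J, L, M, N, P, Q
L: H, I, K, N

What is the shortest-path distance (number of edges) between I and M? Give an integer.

One shortest route is I – Q – M, which uses 2 edges, and I and M are not directly tied, so nothing shorter exists. So d(I,M) = 2.

2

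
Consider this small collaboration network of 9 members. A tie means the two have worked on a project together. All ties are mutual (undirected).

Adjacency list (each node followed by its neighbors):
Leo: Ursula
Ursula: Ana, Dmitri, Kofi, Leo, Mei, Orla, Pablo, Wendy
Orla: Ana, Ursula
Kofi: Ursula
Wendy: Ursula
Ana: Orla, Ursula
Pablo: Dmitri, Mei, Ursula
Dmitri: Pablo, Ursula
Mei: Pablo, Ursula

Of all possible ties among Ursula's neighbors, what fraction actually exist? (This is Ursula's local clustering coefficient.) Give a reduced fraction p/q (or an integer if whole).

Ursula's neighbors: Ana, Dmitri, Kofi, Leo, Mei, Orla, Pablo, and Wendy (k = 8).
Possible neighbor pairs: C(8,2) = 28. Edges among them: Ana–Orla, Dmitri–Pablo, Mei–Pablo → e = 3.
Clustering(Ursula) = 3/28.

3/28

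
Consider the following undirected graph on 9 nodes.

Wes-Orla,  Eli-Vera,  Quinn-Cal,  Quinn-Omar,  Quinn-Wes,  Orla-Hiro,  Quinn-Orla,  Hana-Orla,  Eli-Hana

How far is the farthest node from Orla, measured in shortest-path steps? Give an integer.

Distances from Orla: Cal:2, Eli:2, Hana:1, Hiro:1, Omar:2, Quinn:1, Vera:3, Wes:1.
The largest is 3 (to Vera), so the eccentricity of Orla is 3.

3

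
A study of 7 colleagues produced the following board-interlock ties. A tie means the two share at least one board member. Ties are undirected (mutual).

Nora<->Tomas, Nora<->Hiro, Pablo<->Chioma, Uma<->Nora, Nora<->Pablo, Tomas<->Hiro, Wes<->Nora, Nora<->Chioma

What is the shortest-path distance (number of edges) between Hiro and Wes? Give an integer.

2

One shortest route is Hiro – Nora – Wes, which uses 2 edges, and Hiro and Wes are not directly tied, so nothing shorter exists. So d(Hiro,Wes) = 2.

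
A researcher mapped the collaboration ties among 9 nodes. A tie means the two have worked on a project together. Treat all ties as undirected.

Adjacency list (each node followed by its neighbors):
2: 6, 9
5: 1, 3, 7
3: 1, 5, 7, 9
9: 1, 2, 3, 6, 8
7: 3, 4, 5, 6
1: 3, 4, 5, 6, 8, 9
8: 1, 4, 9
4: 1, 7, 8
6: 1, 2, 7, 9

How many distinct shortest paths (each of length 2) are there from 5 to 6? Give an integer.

2

The shortest distance is 2. The length-2 paths are: 5–1–6; 5–7–6.
That gives 2 distinct shortest paths.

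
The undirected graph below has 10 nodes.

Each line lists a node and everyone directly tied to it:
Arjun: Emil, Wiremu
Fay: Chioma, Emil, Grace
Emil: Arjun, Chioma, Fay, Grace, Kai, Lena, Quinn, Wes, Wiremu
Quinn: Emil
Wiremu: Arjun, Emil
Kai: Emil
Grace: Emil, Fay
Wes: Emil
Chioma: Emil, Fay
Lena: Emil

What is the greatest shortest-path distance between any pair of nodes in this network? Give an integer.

2

Eccentricity of each node (its greatest distance to any other): Arjun:2, Chioma:2, Emil:1, Fay:2, Grace:2, Kai:2, Lena:2, Quinn:2, Wes:2, Wiremu:2.
The maximum eccentricity is 2, realized for instance by the pair Kai–Wes via Kai – Emil – Wes. So the diameter is 2.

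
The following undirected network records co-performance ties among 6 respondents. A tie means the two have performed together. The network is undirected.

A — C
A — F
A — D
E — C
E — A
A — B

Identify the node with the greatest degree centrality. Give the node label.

A

Degrees — A:5, B:1, C:2, D:1, E:2, F:1.
The maximum is 5, attained only by A.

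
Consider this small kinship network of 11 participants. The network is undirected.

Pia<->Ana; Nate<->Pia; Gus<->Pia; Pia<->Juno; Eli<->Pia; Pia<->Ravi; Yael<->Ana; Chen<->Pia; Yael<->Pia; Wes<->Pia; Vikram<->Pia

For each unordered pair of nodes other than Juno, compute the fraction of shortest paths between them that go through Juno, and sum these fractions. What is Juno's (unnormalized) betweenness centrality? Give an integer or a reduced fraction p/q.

No shortest path between any pair of other nodes passes through Juno.
Summing the contributions gives betweenness(Juno) = 0.

0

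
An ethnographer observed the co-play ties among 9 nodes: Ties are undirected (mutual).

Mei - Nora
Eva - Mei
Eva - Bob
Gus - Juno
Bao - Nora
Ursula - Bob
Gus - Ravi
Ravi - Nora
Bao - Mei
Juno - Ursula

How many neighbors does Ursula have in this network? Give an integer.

2

Ursula is directly tied to Bob and Juno. That is 2 neighbors, so the degree of Ursula is 2.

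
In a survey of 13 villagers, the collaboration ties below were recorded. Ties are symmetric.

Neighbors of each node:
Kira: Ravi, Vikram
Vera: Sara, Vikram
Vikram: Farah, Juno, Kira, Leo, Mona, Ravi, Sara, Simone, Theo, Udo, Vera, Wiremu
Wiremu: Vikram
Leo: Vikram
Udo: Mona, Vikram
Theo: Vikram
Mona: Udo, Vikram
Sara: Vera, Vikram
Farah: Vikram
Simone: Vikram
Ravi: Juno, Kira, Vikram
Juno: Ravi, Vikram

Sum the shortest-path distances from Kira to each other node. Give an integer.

Distances from Kira: Farah:2, Juno:2, Leo:2, Mona:2, Ravi:1, Sara:2, Simone:2, Theo:2, Udo:2, Vera:2, Vikram:1, Wiremu:2.
Sum = 2 + 2 + 2 + 2 + 1 + 2 + 2 + 2 + 2 + 2 + 1 + 2 = 22.

22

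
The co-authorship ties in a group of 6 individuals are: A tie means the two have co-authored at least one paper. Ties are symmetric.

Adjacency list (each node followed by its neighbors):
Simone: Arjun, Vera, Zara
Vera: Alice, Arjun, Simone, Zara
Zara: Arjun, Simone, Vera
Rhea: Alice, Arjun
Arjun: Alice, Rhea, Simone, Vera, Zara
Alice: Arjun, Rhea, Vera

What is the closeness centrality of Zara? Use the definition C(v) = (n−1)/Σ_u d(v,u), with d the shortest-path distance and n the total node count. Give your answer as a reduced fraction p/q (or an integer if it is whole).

5/7

Distances from Zara: Alice:2, Arjun:1, Rhea:2, Simone:1, Vera:1. Sum = 7.
n = 6, so closeness = 5/7.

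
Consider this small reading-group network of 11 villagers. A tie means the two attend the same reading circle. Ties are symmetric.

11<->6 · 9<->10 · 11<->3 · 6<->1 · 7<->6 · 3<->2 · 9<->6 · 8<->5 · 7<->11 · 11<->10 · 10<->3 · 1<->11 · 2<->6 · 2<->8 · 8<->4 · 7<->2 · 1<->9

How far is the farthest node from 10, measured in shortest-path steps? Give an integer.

4

Distances from 10: 1:2, 2:2, 3:1, 4:4, 5:4, 6:2, 7:2, 8:3, 9:1, 11:1.
The largest is 4 (to 4 and 5), so the eccentricity of 10 is 4.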